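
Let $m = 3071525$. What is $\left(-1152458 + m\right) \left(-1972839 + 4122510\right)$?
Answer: $4125362676957$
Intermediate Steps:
$\left(-1152458 + m\right) \left(-1972839 + 4122510\right) = \left(-1152458 + 3071525\right) \left(-1972839 + 4122510\right) = 1919067 \cdot 2149671 = 4125362676957$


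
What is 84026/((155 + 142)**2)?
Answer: 84026/88209 ≈ 0.95258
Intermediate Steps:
84026/((155 + 142)**2) = 84026/(297**2) = 84026/88209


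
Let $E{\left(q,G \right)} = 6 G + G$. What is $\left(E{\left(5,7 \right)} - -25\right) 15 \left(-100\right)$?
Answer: $-111000$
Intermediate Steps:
$E{\left(q,G \right)} = 7 G$
$\left(E{\left(5,7 \right)} - -25\right) 15 \left(-100\right) = \left(7 \cdot 7 - -25\right) 15 \left(-100\right) = \left(49 + 25\right) 15 \left(-100\right) = 74 \cdot 15 \left(-100\right) = 1110 \left(-100\right) = -111000$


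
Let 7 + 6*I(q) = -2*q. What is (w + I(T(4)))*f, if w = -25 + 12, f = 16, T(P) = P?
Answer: -248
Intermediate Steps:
I(q) = -7/6 - q/3 (I(q) = -7/6 + (-2*q)/6 = -7/6 - q/3)
w = -13
(w + I(T(4)))*f = (-13 + (-7/6 - ⅓*4))*16 = (-13 + (-7/6 - 4/3))*16 = (-13 - 5/2)*16 = -31/2*16 = -248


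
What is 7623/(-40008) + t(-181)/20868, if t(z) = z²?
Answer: 95968777/69573912 ≈ 1.3794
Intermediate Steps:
7623/(-40008) + t(-181)/20868 = 7623/(-40008) + (-181)²/20868 = 7623*(-1/40008) + 32761*(1/20868) = -2541/13336 + 32761/20868 = 95968777/69573912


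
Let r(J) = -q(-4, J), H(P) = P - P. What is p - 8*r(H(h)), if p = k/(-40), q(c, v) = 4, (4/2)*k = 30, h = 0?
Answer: 253/8 ≈ 31.625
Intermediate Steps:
k = 15 (k = (½)*30 = 15)
H(P) = 0
p = -3/8 (p = 15/(-40) = 15*(-1/40) = -3/8 ≈ -0.37500)
r(J) = -4 (r(J) = -1*4 = -4)
p - 8*r(H(h)) = -3/8 - 8*(-4) = -3/8 + 32 = 253/8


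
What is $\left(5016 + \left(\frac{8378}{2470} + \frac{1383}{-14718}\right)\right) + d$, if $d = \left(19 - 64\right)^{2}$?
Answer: $\frac{42680767209}{6058910} \approx 7044.3$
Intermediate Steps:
$d = 2025$ ($d = \left(-45\right)^{2} = 2025$)
$\left(5016 + \left(\frac{8378}{2470} + \frac{1383}{-14718}\right)\right) + d = \left(5016 + \left(\frac{8378}{2470} + \frac{1383}{-14718}\right)\right) + 2025 = \left(5016 + \left(8378 \cdot \frac{1}{2470} + 1383 \left(- \frac{1}{14718}\right)\right)\right) + 2025 = \left(5016 + \left(\frac{4189}{1235} - \frac{461}{4906}\right)\right) + 2025 = \left(5016 + \frac{19981899}{6058910}\right) + 2025 = \frac{30411474459}{6058910} + 2025 = \frac{42680767209}{6058910}$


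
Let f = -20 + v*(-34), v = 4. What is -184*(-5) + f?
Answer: 764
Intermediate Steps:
f = -156 (f = -20 + 4*(-34) = -20 - 136 = -156)
-184*(-5) + f = -184*(-5) - 156 = 920 - 156 = 764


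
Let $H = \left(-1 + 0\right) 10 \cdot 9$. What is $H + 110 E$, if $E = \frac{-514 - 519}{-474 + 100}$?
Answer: $\frac{3635}{17} \approx 213.82$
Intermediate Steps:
$E = \frac{1033}{374}$ ($E = - \frac{1033}{-374} = \left(-1033\right) \left(- \frac{1}{374}\right) = \frac{1033}{374} \approx 2.762$)
$H = -90$ ($H = \left(-1\right) 10 \cdot 9 = \left(-10\right) 9 = -90$)
$H + 110 E = -90 + 110 \cdot \frac{1033}{374} = -90 + \frac{5165}{17} = \frac{3635}{17}$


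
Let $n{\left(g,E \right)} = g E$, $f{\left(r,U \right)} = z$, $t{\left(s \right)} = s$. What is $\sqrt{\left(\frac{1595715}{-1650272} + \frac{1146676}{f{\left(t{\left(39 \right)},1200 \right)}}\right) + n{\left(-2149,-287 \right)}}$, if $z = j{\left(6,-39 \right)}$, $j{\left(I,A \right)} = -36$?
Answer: $\frac{\sqrt{896030055519822782}}{1237704} \approx 764.79$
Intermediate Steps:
$z = -36$
$f{\left(r,U \right)} = -36$
$n{\left(g,E \right)} = E g$
$\sqrt{\left(\frac{1595715}{-1650272} + \frac{1146676}{f{\left(t{\left(39 \right)},1200 \right)}}\right) + n{\left(-2149,-287 \right)}} = \sqrt{\left(\frac{1595715}{-1650272} + \frac{1146676}{-36}\right) - -616763} = \sqrt{\left(1595715 \left(- \frac{1}{1650272}\right) + 1146676 \left(- \frac{1}{36}\right)\right) + 616763} = \sqrt{\left(- \frac{1595715}{1650272} - \frac{286669}{9}\right) + 616763} = \sqrt{- \frac{473096185403}{14852448} + 616763} = \sqrt{\frac{8687344200421}{14852448}} = \frac{\sqrt{896030055519822782}}{1237704}$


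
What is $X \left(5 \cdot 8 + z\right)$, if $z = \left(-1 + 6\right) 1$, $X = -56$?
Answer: $-2520$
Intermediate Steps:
$z = 5$ ($z = 5 \cdot 1 = 5$)
$X \left(5 \cdot 8 + z\right) = - 56 \left(5 \cdot 8 + 5\right) = - 56 \left(40 + 5\right) = \left(-56\right) 45 = -2520$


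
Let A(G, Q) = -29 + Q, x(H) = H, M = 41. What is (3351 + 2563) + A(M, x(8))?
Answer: 5893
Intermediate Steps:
(3351 + 2563) + A(M, x(8)) = (3351 + 2563) + (-29 + 8) = 5914 - 21 = 5893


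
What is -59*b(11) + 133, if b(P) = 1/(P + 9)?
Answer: 2601/20 ≈ 130.05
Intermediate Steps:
b(P) = 1/(9 + P)
-59*b(11) + 133 = -59/(9 + 11) + 133 = -59/20 + 133 = 2601/20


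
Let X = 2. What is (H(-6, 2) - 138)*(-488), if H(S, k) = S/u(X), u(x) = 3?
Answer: 68320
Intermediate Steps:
H(S, k) = S/3
(H(-6, 2) - 138)*(-488) = ((1/3)*(-6) - 138)*(-488) = (-2 - 138)*(-488) = -140*(-488) = 68320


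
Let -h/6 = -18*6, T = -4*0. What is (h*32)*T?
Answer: 0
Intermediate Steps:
T = 0
h = 648 (h = -(-108)*6 = -6*(-108) = 648)
(h*32)*T = (648*32)*0 = 20736*0 = 0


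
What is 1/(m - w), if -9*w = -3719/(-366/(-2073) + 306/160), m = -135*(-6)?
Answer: 1039347/636284750 ≈ 0.0016335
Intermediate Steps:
m = 810
w = 205586320/1039347 (w = -(-3719)/(9*(-366/(-2073) + 306/160)) = -(-3719)/(9*(-366*(-1/2073) + 306*(1/160))) = -(-3719)/(9*(122/691 + 153/80)) = -(-3719)/(9*115483/55280) = -(-3719)*55280/(9*115483) = -1/9*(-205586320/115483) = 205586320/1039347 ≈ 197.80)
1/(m - w) = 1/(810 - 1*205586320/1039347) = 1/(810 - 205586320/1039347) = 1/(636284750/1039347) = 1039347/636284750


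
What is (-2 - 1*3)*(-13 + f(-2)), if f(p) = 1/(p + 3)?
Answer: 60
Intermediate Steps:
f(p) = 1/(3 + p)
(-2 - 1*3)*(-13 + f(-2)) = (-2 - 1*3)*(-13 + 1/(3 - 2)) = (-2 - 3)*(-13 + 1/1) = -5*(-13 + 1) = -5*(-12) = 60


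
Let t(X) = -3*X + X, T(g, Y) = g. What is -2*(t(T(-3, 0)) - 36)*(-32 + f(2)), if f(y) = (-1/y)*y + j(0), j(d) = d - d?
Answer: -1980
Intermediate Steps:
j(d) = 0
f(y) = -1 (f(y) = (-1/y)*y + 0 = -1 + 0 = -1)
t(X) = -2*X
-2*(t(T(-3, 0)) - 36)*(-32 + f(2)) = -2*(-2*(-3) - 36)*(-32 - 1) = -2*(6 - 36)*(-33) = -(-60)*(-33) = -2*990 = -1980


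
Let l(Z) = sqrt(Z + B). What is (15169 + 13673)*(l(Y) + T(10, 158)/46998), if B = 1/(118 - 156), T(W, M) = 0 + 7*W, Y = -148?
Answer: 48070/1119 + 56925*I*sqrt(38) ≈ 42.958 + 3.5091e+5*I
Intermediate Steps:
T(W, M) = 7*W
B = -1/38 (B = 1/(-38) = -1/38 ≈ -0.026316)
l(Z) = sqrt(-1/38 + Z) (l(Z) = sqrt(Z - 1/38) = sqrt(-1/38 + Z))
(15169 + 13673)*(l(Y) + T(10, 158)/46998) = (15169 + 13673)*(sqrt(-38 + 1444*(-148))/38 + (7*10)/46998) = 28842*(sqrt(-38 - 213712)/38 + 70*(1/46998)) = 28842*(sqrt(-213750)/38 + 5/3357) = 28842*((75*I*sqrt(38))/38 + 5/3357) = 28842*(75*I*sqrt(38)/38 + 5/3357) = 28842*(5/3357 + 75*I*sqrt(38)/38) = 48070/1119 + 56925*I*sqrt(38)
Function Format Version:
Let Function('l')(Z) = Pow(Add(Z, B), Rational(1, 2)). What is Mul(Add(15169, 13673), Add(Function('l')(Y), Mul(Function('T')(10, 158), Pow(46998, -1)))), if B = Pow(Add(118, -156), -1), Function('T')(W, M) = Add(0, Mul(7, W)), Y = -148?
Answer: Add(Rational(48070, 1119), Mul(56925, I, Pow(38, Rational(1, 2)))) ≈ Add(42.958, Mul(3.5091e+5, I))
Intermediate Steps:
Function('T')(W, M) = Mul(7, W)
B = Rational(-1, 38) (B = Pow(-38, -1) = Rational(-1, 38) ≈ -0.026316)
Function('l')(Z) = Pow(Add(Rational(-1, 38), Z), Rational(1, 2)) (Function('l')(Z) = Pow(Add(Z, Rational(-1, 38)), Rational(1, 2)) = Pow(Add(Rational(-1, 38), Z), Rational(1, 2)))
Mul(Add(15169, 13673), Add(Function('l')(Y), Mul(Function('T')(10, 158), Pow(46998, -1)))) = Mul(Add(15169, 13673), Add(Mul(Rational(1, 38), Pow(Add(-38, Mul(1444, -148)), Rational(1, 2))), Mul(Mul(7, 10), Pow(46998, -1)))) = Mul(28842, Add(Mul(Rational(1, 38), Pow(Add(-38, -213712), Rational(1, 2))), Mul(70, Rational(1, 46998)))) = Mul(28842, Add(Mul(Rational(1, 38), Pow(-213750, Rational(1, 2))), Rational(5, 3357))) = Mul(28842, Add(Mul(Rational(1, 38), Mul(75, I, Pow(38, Rational(1, 2)))), Rational(5, 3357))) = Mul(28842, Add(Mul(Rational(75, 38), I, Pow(38, Rational(1, 2))), Rational(5, 3357))) = Mul(28842, Add(Rational(5, 3357), Mul(Rational(75, 38), I, Pow(38, Rational(1, 2))))) = Add(Rational(48070, 1119), Mul(56925, I, Pow(38, Rational(1, 2))))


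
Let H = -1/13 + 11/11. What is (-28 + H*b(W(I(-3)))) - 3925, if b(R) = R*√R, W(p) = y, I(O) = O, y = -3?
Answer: -3953 - 36*I*√3/13 ≈ -3953.0 - 4.7964*I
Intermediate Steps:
W(p) = -3
H = 12/13 (H = -1*1/13 + 11*(1/11) = -1/13 + 1 = 12/13 ≈ 0.92308)
b(R) = R^(3/2)
(-28 + H*b(W(I(-3)))) - 3925 = (-28 + 12*(-3)^(3/2)/13) - 3925 = (-28 + 12*(-3*I*√3)/13) - 3925 = (-28 - 36*I*√3/13) - 3925 = -3953 - 36*I*√3/13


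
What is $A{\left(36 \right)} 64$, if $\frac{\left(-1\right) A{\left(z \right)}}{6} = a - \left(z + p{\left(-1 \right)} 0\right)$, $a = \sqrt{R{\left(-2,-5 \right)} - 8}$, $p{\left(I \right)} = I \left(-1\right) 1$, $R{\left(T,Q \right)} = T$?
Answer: $13824 - 384 i \sqrt{10} \approx 13824.0 - 1214.3 i$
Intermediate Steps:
$p{\left(I \right)} = - I$ ($p{\left(I \right)} = - I 1 = - I$)
$a = i \sqrt{10}$ ($a = \sqrt{-2 - 8} = \sqrt{-10} = i \sqrt{10} \approx 3.1623 i$)
$A{\left(z \right)} = 6 z - 6 i \sqrt{10}$ ($A{\left(z \right)} = - 6 \left(i \sqrt{10} - \left(z + \left(-1\right) \left(-1\right) 0\right)\right) = - 6 \left(i \sqrt{10} - \left(z + 1 \cdot 0\right)\right) = - 6 \left(i \sqrt{10} - \left(z + 0\right)\right) = - 6 \left(i \sqrt{10} - z\right) = - 6 \left(- z + i \sqrt{10}\right) = 6 z - 6 i \sqrt{10}$)
$A{\left(36 \right)} 64 = \left(6 \cdot 36 - 6 i \sqrt{10}\right) 64 = \left(216 - 6 i \sqrt{10}\right) 64 = 13824 - 384 i \sqrt{10}$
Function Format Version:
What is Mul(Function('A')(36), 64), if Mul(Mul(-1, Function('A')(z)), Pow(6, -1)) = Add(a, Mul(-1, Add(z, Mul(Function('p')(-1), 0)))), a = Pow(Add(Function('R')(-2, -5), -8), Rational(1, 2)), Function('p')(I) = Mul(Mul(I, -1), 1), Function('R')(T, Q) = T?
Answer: Add(13824, Mul(-384, I, Pow(10, Rational(1, 2)))) ≈ Add(13824., Mul(-1214.3, I))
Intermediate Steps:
Function('p')(I) = Mul(-1, I) (Function('p')(I) = Mul(Mul(-1, I), 1) = Mul(-1, I))
a = Mul(I, Pow(10, Rational(1, 2))) (a = Pow(Add(-2, -8), Rational(1, 2)) = Pow(-10, Rational(1, 2)) = Mul(I, Pow(10, Rational(1, 2))) ≈ Mul(3.1623, I))
Function('A')(z) = Add(Mul(6, z), Mul(-6, I, Pow(10, Rational(1, 2)))) (Function('A')(z) = Mul(-6, Add(Mul(I, Pow(10, Rational(1, 2))), Mul(-1, Add(z, Mul(Mul(-1, -1), 0))))) = Mul(-6, Add(Mul(I, Pow(10, Rational(1, 2))), Mul(-1, Add(z, Mul(1, 0))))) = Mul(-6, Add(Mul(I, Pow(10, Rational(1, 2))), Mul(-1, Add(z, 0)))) = Mul(-6, Add(Mul(I, Pow(10, Rational(1, 2))), Mul(-1, z))) = Mul(-6, Add(Mul(-1, z), Mul(I, Pow(10, Rational(1, 2))))) = Add(Mul(6, z), Mul(-6, I, Pow(10, Rational(1, 2)))))
Mul(Function('A')(36), 64) = Mul(Add(Mul(6, 36), Mul(-6, I, Pow(10, Rational(1, 2)))), 64) = Mul(Add(216, Mul(-6, I, Pow(10, Rational(1, 2)))), 64) = Add(13824, Mul(-384, I, Pow(10, Rational(1, 2))))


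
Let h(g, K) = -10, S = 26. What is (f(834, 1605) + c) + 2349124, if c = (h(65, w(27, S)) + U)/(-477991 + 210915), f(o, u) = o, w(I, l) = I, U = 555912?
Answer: 313808413453/133538 ≈ 2.3500e+6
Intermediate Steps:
c = -277951/133538 (c = (-10 + 555912)/(-477991 + 210915) = 555902/(-267076) = 555902*(-1/267076) = -277951/133538 ≈ -2.0814)
(f(834, 1605) + c) + 2349124 = (834 - 277951/133538) + 2349124 = 111092741/133538 + 2349124 = 313808413453/133538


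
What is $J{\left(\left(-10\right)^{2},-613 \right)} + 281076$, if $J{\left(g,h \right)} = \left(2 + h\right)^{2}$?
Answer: $654397$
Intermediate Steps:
$J{\left(\left(-10\right)^{2},-613 \right)} + 281076 = \left(2 - 613\right)^{2} + 281076 = \left(-611\right)^{2} + 281076 = 373321 + 281076 = 654397$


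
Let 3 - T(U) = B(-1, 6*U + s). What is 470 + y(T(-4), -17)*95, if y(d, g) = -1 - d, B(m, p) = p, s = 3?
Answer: -1905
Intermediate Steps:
T(U) = -6*U (T(U) = 3 - (6*U + 3) = 3 - (3 + 6*U) = 3 + (-3 - 6*U) = -6*U)
470 + y(T(-4), -17)*95 = 470 + (-1 - (-6)*(-4))*95 = 470 + (-1 - 1*24)*95 = 470 + (-1 - 24)*95 = 470 - 25*95 = 470 - 2375 = -1905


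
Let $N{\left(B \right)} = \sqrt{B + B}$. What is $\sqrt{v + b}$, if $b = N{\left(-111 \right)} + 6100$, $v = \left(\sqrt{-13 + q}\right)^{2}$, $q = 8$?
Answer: $\sqrt{6095 + i \sqrt{222}} \approx 78.071 + 0.0954 i$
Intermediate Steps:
$N{\left(B \right)} = \sqrt{2} \sqrt{B}$ ($N{\left(B \right)} = \sqrt{2 B} = \sqrt{2} \sqrt{B}$)
$v = -5$ ($v = \left(\sqrt{-13 + 8}\right)^{2} = \left(\sqrt{-5}\right)^{2} = \left(i \sqrt{5}\right)^{2} = -5$)
$b = 6100 + i \sqrt{222}$ ($b = \sqrt{2} \sqrt{-111} + 6100 = \sqrt{2} i \sqrt{111} + 6100 = i \sqrt{222} + 6100 = 6100 + i \sqrt{222} \approx 6100.0 + 14.9 i$)
$\sqrt{v + b} = \sqrt{-5 + \left(6100 + i \sqrt{222}\right)} = \sqrt{6095 + i \sqrt{222}}$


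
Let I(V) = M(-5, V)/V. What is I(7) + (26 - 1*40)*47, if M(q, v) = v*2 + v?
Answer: -655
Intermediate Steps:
M(q, v) = 3*v (M(q, v) = 2*v + v = 3*v)
I(V) = 3 (I(V) = (3*V)/V = 3)
I(7) + (26 - 1*40)*47 = 3 + (26 - 1*40)*47 = 3 + (26 - 40)*47 = 3 - 14*47 = 3 - 658 = -655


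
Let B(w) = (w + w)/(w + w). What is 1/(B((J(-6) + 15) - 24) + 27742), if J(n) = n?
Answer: 1/27743 ≈ 3.6045e-5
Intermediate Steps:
B(w) = 1 (B(w) = (2*w)/((2*w)) = (2*w)*(1/(2*w)) = 1)
1/(B((J(-6) + 15) - 24) + 27742) = 1/(1 + 27742) = 1/27743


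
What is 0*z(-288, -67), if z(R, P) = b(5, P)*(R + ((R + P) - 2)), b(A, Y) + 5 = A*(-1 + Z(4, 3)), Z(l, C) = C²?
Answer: 0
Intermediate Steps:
b(A, Y) = -5 + 8*A (b(A, Y) = -5 + A*(-1 + 3²) = -5 + A*(-1 + 9) = -5 + A*8 = -5 + 8*A)
z(R, P) = -70 + 35*P + 70*R (z(R, P) = (-5 + 8*5)*(R + ((R + P) - 2)) = (-5 + 40)*(R + ((P + R) - 2)) = 35*(R + (-2 + P + R)) = 35*(-2 + P + 2*R) = -70 + 35*P + 70*R)
0*z(-288, -67) = 0*(-70 + 35*(-67) + 70*(-288)) = 0*(-70 - 2345 - 20160) = 0*(-22575) = 0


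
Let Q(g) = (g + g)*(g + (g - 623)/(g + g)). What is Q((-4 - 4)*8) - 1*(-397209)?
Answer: 404714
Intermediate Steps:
Q(g) = 2*g*(g + (-623 + g)/(2*g)) (Q(g) = (2*g)*(g + (-623 + g)/((2*g))) = (2*g)*(g + (-623 + g)*(1/(2*g))) = (2*g)*(g + (-623 + g)/(2*g)) = 2*g*(g + (-623 + g)/(2*g)))
Q((-4 - 4)*8) - 1*(-397209) = (-623 + (-4 - 4)*8 + 2*((-4 - 4)*8)²) - 1*(-397209) = (-623 - 8*8 + 2*(-8*8)²) + 397209 = (-623 - 64 + 2*(-64)²) + 397209 = (-623 - 64 + 2*4096) + 397209 = (-623 - 64 + 8192) + 397209 = 7505 + 397209 = 404714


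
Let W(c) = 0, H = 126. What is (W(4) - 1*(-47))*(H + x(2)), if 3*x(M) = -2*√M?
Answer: 5922 - 94*√2/3 ≈ 5877.7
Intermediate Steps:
x(M) = -2*√M/3 (x(M) = (-2*√M)/3 = -2*√M/3)
(W(4) - 1*(-47))*(H + x(2)) = (0 - 1*(-47))*(126 - 2*√2/3) = (0 + 47)*(126 - 2*√2/3) = 47*(126 - 2*√2/3) = 5922 - 94*√2/3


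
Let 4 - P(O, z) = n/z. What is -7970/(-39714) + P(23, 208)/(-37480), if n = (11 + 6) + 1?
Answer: 15525129401/77400997440 ≈ 0.20058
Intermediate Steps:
n = 18 (n = 17 + 1 = 18)
P(O, z) = 4 - 18/z
-7970/(-39714) + P(23, 208)/(-37480) = -7970/(-39714) + (4 - 18/208)/(-37480) = -7970*(-1/39714) + (4 - 18*1/208)*(-1/37480) = 3985/19857 + (4 - 9/104)*(-1/37480) = 3985/19857 + (407/104)*(-1/37480) = 3985/19857 - 407/3897920 = 15525129401/77400997440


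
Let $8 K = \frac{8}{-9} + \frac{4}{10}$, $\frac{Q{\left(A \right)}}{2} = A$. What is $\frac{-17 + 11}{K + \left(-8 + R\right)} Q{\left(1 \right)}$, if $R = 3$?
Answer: $\frac{2160}{911} \approx 2.371$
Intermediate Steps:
$Q{\left(A \right)} = 2 A$
$K = - \frac{11}{180}$ ($K = \frac{\frac{8}{-9} + \frac{4}{10}}{8} = \frac{8 \left(- \frac{1}{9}\right) + 4 \cdot \frac{1}{10}}{8} = \frac{- \frac{8}{9} + \frac{2}{5}}{8} = \frac{1}{8} \left(- \frac{22}{45}\right) = - \frac{11}{180} \approx -0.061111$)
$\frac{-17 + 11}{K + \left(-8 + R\right)} Q{\left(1 \right)} = \frac{-17 + 11}{- \frac{11}{180} + \left(-8 + 3\right)} 2 \cdot 1 = - \frac{6}{- \frac{11}{180} - 5} \cdot 2 = - \frac{6}{- \frac{911}{180}} \cdot 2 = \left(-6\right) \left(- \frac{180}{911}\right) 2 = \frac{1080}{911} \cdot 2 = \frac{2160}{911}$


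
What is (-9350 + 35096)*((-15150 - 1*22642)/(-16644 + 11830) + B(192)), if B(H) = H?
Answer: 12384855840/2407 ≈ 5.1454e+6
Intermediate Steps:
(-9350 + 35096)*((-15150 - 1*22642)/(-16644 + 11830) + B(192)) = (-9350 + 35096)*((-15150 - 1*22642)/(-16644 + 11830) + 192) = 25746*((-15150 - 22642)/(-4814) + 192) = 25746*(-37792*(-1/4814) + 192) = 25746*(18896/2407 + 192) = 25746*(481040/2407) = 12384855840/2407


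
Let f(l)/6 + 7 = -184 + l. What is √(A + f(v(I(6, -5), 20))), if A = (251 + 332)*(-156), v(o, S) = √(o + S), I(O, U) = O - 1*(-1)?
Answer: √(-92094 + 18*√3) ≈ 303.42*I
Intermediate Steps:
I(O, U) = 1 + O (I(O, U) = O + 1 = 1 + O)
v(o, S) = √(S + o)
f(l) = -1146 + 6*l (f(l) = -42 + 6*(-184 + l) = -42 + (-1104 + 6*l) = -1146 + 6*l)
A = -90948 (A = 583*(-156) = -90948)
√(A + f(v(I(6, -5), 20))) = √(-90948 + (-1146 + 6*√(20 + (1 + 6)))) = √(-90948 + (-1146 + 6*√(20 + 7))) = √(-90948 + (-1146 + 6*√27)) = √(-90948 + (-1146 + 6*(3*√3))) = √(-90948 + (-1146 + 18*√3)) = √(-92094 + 18*√3)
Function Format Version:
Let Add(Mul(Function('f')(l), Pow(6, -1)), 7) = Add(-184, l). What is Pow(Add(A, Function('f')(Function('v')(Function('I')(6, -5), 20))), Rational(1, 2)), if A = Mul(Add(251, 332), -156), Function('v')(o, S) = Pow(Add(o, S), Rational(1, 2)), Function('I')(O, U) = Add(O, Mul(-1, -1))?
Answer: Pow(Add(-92094, Mul(18, Pow(3, Rational(1, 2)))), Rational(1, 2)) ≈ Mul(303.42, I)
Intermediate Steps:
Function('I')(O, U) = Add(1, O) (Function('I')(O, U) = Add(O, 1) = Add(1, O))
Function('v')(o, S) = Pow(Add(S, o), Rational(1, 2))
Function('f')(l) = Add(-1146, Mul(6, l)) (Function('f')(l) = Add(-42, Mul(6, Add(-184, l))) = Add(-42, Add(-1104, Mul(6, l))) = Add(-1146, Mul(6, l)))
A = -90948 (A = Mul(583, -156) = -90948)
Pow(Add(A, Function('f')(Function('v')(Function('I')(6, -5), 20))), Rational(1, 2)) = Pow(Add(-90948, Add(-1146, Mul(6, Pow(Add(20, Add(1, 6)), Rational(1, 2))))), Rational(1, 2)) = Pow(Add(-90948, Add(-1146, Mul(6, Pow(Add(20, 7), Rational(1, 2))))), Rational(1, 2)) = Pow(Add(-90948, Add(-1146, Mul(6, Pow(27, Rational(1, 2))))), Rational(1, 2)) = Pow(Add(-90948, Add(-1146, Mul(6, Mul(3, Pow(3, Rational(1, 2)))))), Rational(1, 2)) = Pow(Add(-90948, Add(-1146, Mul(18, Pow(3, Rational(1, 2))))), Rational(1, 2)) = Pow(Add(-92094, Mul(18, Pow(3, Rational(1, 2)))), Rational(1, 2))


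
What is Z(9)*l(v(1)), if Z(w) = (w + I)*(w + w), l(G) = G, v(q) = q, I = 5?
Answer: 252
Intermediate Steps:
Z(w) = 2*w*(5 + w) (Z(w) = (w + 5)*(w + w) = (5 + w)*(2*w) = 2*w*(5 + w))
Z(9)*l(v(1)) = (2*9*(5 + 9))*1 = (2*9*14)*1 = 252*1 = 252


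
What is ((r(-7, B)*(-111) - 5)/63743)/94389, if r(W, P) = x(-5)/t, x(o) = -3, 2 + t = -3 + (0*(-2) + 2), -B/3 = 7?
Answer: -116/6016638027 ≈ -1.9280e-8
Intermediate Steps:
B = -21 (B = -3*7 = -21)
t = -3 (t = -2 + (-3 + (0*(-2) + 2)) = -2 + (-3 + (0 + 2)) = -2 + (-3 + 2) = -2 - 1 = -3)
r(W, P) = 1 (r(W, P) = -3/(-3) = -3*(-⅓) = 1)
((r(-7, B)*(-111) - 5)/63743)/94389 = ((1*(-111) - 5)/63743)/94389 = ((-111 - 5)*(1/63743))*(1/94389) = -116*1/63743*(1/94389) = -116/63743*1/94389 = -116/6016638027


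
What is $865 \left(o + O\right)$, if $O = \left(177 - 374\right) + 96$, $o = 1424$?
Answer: $1144395$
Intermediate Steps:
$O = -101$ ($O = -197 + 96 = -101$)
$865 \left(o + O\right) = 865 \left(1424 - 101\right) = 865 \cdot 1323 = 1144395$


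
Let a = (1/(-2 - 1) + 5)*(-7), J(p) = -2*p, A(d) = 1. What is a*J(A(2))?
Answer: 196/3 ≈ 65.333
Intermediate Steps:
a = -98/3 (a = (1/(-3) + 5)*(-7) = (-⅓ + 5)*(-7) = (14/3)*(-7) = -98/3 ≈ -32.667)
a*J(A(2)) = -(-196)/3 = -98/3*(-2) = 196/3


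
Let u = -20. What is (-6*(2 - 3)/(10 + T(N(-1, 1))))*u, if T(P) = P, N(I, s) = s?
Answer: -120/11 ≈ -10.909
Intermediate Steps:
(-6*(2 - 3)/(10 + T(N(-1, 1))))*u = -6*(2 - 3)/(10 + 1)*(-20) = -(-6)/11*(-20) = -6*(-1/11)*(-20) = (6/11)*(-20) = -120/11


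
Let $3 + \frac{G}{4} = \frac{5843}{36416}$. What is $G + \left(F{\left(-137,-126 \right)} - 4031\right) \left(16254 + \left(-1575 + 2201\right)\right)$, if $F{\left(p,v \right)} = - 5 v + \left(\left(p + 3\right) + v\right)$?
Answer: $- \frac{562606182125}{9104} \approx -6.1798 \cdot 10^{7}$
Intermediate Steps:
$F{\left(p,v \right)} = 3 + p - 4 v$ ($F{\left(p,v \right)} = - 5 v + \left(\left(3 + p\right) + v\right) = - 5 v + \left(3 + p + v\right) = 3 + p - 4 v$)
$G = - \frac{103405}{9104}$ ($G = -12 + 4 \cdot \frac{5843}{36416} = -12 + \frac{5843}{9104} = - \frac{103405}{9104} \approx -11.358$)
$G + \left(F{\left(-137,-126 \right)} - 4031\right) \left(16254 + \left(-1575 + 2201\right)\right) = - \frac{103405}{9104} + \left(\left(3 - 137 - -504\right) - 4031\right) \left(16254 + \left(-1575 + 2201\right)\right) = - \frac{103405}{9104} + \left(\left(3 - 137 + 504\right) - 4031\right) \left(16254 + 626\right) = - \frac{103405}{9104} + \left(370 - 4031\right) 16880 = - \frac{103405}{9104} - 61797680 = - \frac{562606182125}{9104}$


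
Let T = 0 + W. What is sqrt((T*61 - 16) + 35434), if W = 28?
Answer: sqrt(37126) ≈ 192.68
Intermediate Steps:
T = 28 (T = 0 + 28 = 28)
sqrt((T*61 - 16) + 35434) = sqrt((28*61 - 16) + 35434) = sqrt((1708 - 16) + 35434) = sqrt(1692 + 35434) = sqrt(37126)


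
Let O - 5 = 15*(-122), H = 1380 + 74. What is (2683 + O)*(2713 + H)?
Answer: 3575286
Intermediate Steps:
H = 1454
O = -1825 (O = 5 + 15*(-122) = 5 - 1830 = -1825)
(2683 + O)*(2713 + H) = (2683 - 1825)*(2713 + 1454) = 858*4167 = 3575286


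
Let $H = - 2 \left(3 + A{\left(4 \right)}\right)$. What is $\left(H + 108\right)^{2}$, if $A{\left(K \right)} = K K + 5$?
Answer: $3600$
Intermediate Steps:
$A{\left(K \right)} = 5 + K^{2}$ ($A{\left(K \right)} = K^{2} + 5 = 5 + K^{2}$)
$H = -48$ ($H = - 2 \left(3 + \left(5 + 4^{2}\right)\right) = - 2 \left(3 + \left(5 + 16\right)\right) = - 2 \left(3 + 21\right) = \left(-2\right) 24 = -48$)
$\left(H + 108\right)^{2} = \left(-48 + 108\right)^{2} = 60^{2} = 3600$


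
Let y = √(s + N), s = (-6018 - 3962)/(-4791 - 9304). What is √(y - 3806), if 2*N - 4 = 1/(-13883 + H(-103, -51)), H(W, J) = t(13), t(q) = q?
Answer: √(-5818510975116745400 + 39099530*√4139943101929865)/39099530 ≈ 61.679*I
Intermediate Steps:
H(W, J) = 13
s = 1996/2819 (s = -9980/(-14095) = -9980*(-1/14095) = 1996/2819 ≈ 0.70805)
N = 55479/27740 (N = 2 + 1/(2*(-13883 + 13)) = 2 + (½)/(-13870) = 2 + (½)*(-1/13870) = 2 - 1/27740 = 55479/27740 ≈ 2.0000)
y = √4139943101929865/39099530 (y = √(1996/2819 + 55479/27740) = √(211764341/78199060) = √4139943101929865/39099530 ≈ 1.6456)
√(y - 3806) = √(√4139943101929865/39099530 - 3806) = √(-3806 + √4139943101929865/39099530)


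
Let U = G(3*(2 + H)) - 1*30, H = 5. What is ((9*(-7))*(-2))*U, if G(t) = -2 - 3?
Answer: -4410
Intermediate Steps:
G(t) = -5
U = -35 (U = -5 - 1*30 = -5 - 30 = -35)
((9*(-7))*(-2))*U = ((9*(-7))*(-2))*(-35) = -63*(-2)*(-35) = 126*(-35) = -4410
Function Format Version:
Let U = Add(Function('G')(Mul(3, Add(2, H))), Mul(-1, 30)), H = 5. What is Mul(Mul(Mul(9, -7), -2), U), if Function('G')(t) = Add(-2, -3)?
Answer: -4410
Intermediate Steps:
Function('G')(t) = -5
U = -35 (U = Add(-5, Mul(-1, 30)) = Add(-5, -30) = -35)
Mul(Mul(Mul(9, -7), -2), U) = Mul(Mul(Mul(9, -7), -2), -35) = Mul(Mul(-63, -2), -35) = Mul(126, -35) = -4410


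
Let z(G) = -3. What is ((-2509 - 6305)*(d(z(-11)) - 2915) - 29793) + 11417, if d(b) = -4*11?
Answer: 26062250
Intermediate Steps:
d(b) = -44
((-2509 - 6305)*(d(z(-11)) - 2915) - 29793) + 11417 = ((-2509 - 6305)*(-44 - 2915) - 29793) + 11417 = (-8814*(-2959) - 29793) + 11417 = (26080626 - 29793) + 11417 = 26050833 + 11417 = 26062250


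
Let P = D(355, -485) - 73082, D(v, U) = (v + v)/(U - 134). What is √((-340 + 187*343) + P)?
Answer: I*√3556556731/619 ≈ 96.344*I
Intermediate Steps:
D(v, U) = 2*v/(-134 + U) (D(v, U) = (2*v)/(-134 + U) = 2*v/(-134 + U))
P = -45238468/619 (P = 2*355/(-134 - 485) - 73082 = 2*355/(-619) - 73082 = 2*355*(-1/619) - 73082 = -710/619 - 73082 = -45238468/619 ≈ -73083.)
√((-340 + 187*343) + P) = √((-340 + 187*343) - 45238468/619) = √((-340 + 64141) - 45238468/619) = √(63801 - 45238468/619) = √(-5745649/619) = I*√3556556731/619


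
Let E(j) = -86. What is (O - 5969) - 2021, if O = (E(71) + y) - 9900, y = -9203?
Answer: -27179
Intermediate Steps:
O = -19189 (O = (-86 - 9203) - 9900 = -9289 - 9900 = -19189)
(O - 5969) - 2021 = (-19189 - 5969) - 2021 = -25158 - 2021 = -27179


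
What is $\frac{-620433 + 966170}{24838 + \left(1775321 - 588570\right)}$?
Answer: $\frac{345737}{1211589} \approx 0.28536$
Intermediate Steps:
$\frac{-620433 + 966170}{24838 + \left(1775321 - 588570\right)} = \frac{345737}{24838 + \left(1775321 - 588570\right)} = \frac{345737}{24838 + 1186751} = \frac{345737}{1211589}$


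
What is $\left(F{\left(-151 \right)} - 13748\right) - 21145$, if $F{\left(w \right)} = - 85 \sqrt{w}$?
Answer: $-34893 - 85 i \sqrt{151} \approx -34893.0 - 1044.5 i$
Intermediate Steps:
$\left(F{\left(-151 \right)} - 13748\right) - 21145 = \left(- 85 \sqrt{-151} - 13748\right) - 21145 = \left(- 85 i \sqrt{151} - 13748\right) - 21145 = \left(-13748 - 85 i \sqrt{151}\right) - 21145 = -34893 - 85 i \sqrt{151}$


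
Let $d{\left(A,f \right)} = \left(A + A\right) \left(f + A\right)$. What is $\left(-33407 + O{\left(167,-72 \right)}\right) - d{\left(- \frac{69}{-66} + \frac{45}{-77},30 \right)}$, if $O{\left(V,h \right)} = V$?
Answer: $- \frac{394492981}{11858} \approx -33268.0$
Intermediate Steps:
$d{\left(A,f \right)} = 2 A \left(A + f\right)$
$\left(-33407 + O{\left(167,-72 \right)}\right) - d{\left(- \frac{69}{-66} + \frac{45}{-77},30 \right)} = \left(-33407 + 167\right) - 2 \left(- \frac{69}{-66} + \frac{45}{-77}\right) \left(\left(- \frac{69}{-66} + \frac{45}{-77}\right) + 30\right) = -33240 - 2 \left(\left(-69\right) \left(- \frac{1}{66}\right) + 45 \left(- \frac{1}{77}\right)\right) \left(\left(\left(-69\right) \left(- \frac{1}{66}\right) + 45 \left(- \frac{1}{77}\right)\right) + 30\right) = -33240 - 2 \left(\frac{23}{22} - \frac{45}{77}\right) \left(\left(\frac{23}{22} - \frac{45}{77}\right) + 30\right) = -33240 - 2 \cdot \frac{71}{154} \left(\frac{71}{154} + 30\right) = -33240 - 2 \cdot \frac{71}{154} \cdot \frac{4691}{154} = -33240 - \frac{333061}{11858} = - \frac{394492981}{11858}$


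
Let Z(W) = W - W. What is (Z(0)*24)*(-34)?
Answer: 0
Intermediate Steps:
Z(W) = 0
(Z(0)*24)*(-34) = (0*24)*(-34) = 0*(-34) = 0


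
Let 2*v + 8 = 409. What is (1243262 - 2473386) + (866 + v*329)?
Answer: -2326587/2 ≈ -1.1633e+6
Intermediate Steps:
v = 401/2 (v = -4 + (½)*409 = -4 + 409/2 = 401/2 ≈ 200.50)
(1243262 - 2473386) + (866 + v*329) = (1243262 - 2473386) + (866 + (401/2)*329) = -1230124 + (866 + 131929/2) = -1230124 + 133661/2 = -2326587/2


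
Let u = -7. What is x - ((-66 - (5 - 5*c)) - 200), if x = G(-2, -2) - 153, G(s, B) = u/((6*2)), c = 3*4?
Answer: 689/12 ≈ 57.417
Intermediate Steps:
c = 12
G(s, B) = -7/12 (G(s, B) = -7/(6*2) = -7/12)
x = -1843/12 (x = -7/12 - 153 = -1843/12 ≈ -153.58)
x - ((-66 - (5 - 5*c)) - 200) = -1843/12 - ((-66 - (5 - 5*12)) - 200) = -1843/12 - ((-66 - (5 - 60)) - 200) = -1843/12 - ((-66 - 1*(-55)) - 200) = -1843/12 - ((-66 + 55) - 200) = -1843/12 - (-11 - 200) = -1843/12 - 1*(-211) = -1843/12 + 211 = 689/12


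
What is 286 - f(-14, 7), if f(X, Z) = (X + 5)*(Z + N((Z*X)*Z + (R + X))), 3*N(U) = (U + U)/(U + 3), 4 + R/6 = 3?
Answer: 249583/703 ≈ 355.03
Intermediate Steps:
R = -6 (R = -24 + 6*3 = -24 + 18 = -6)
N(U) = 2*U/(3*(3 + U)) (N(U) = ((U + U)/(U + 3))/3 = ((2*U)/(3 + U))/3 = (2*U/(3 + U))/3 = 2*U/(3*(3 + U)))
f(X, Z) = (5 + X)*(Z + 2*(-6 + X + X*Z**2)/(3*(-3 + X + X*Z**2))) (f(X, Z) = (X + 5)*(Z + 2*((Z*X)*Z + (-6 + X))/(3*(3 + ((Z*X)*Z + (-6 + X))))) = (5 + X)*(Z + 2*((X*Z)*Z + (-6 + X))/(3*(3 + ((X*Z)*Z + (-6 + X))))) = (5 + X)*(Z + 2*(X*Z**2 + (-6 + X))/(3*(3 + (X*Z**2 + (-6 + X))))) = (5 + X)*(Z + 2*(-6 + X + X*Z**2)/(3*(3 + (-6 + X + X*Z**2)))) = (5 + X)*(Z + 2*(-6 + X + X*Z**2)/(3*(-3 + X + X*Z**2))))
286 - f(-14, 7) = 286 - (-60 + 10*(-14) + 2*(-14)*(-6 - 14 - 14*7**2) + 10*(-14)*7**2 + 3*7*(5 - 14)*(-3 - 14 - 14*7**2))/(3*(-3 - 14 - 14*7**2)) = 286 - (-60 - 140 + 2*(-14)*(-6 - 14 - 14*49) + 10*(-14)*49 + 3*7*(-9)*(-3 - 14 - 14*49))/(3*(-3 - 14 - 14*49)) = 286 - (-60 - 140 + 2*(-14)*(-6 - 14 - 686) - 6860 + 3*7*(-9)*(-3 - 14 - 686))/(3*(-3 - 14 - 686)) = 286 - (-60 - 140 + 2*(-14)*(-706) - 6860 + 3*7*(-9)*(-703))/(3*(-703)) = 286 - (-1)*(-60 - 140 + 19768 - 6860 + 132867)/(3*703) = 286 - (-1)*145575/(3*703) = 286 - 1*(-48525/703) = 286 + 48525/703 = 249583/703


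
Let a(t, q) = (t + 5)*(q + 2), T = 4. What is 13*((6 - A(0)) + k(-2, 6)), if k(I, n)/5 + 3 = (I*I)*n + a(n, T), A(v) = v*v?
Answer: 5733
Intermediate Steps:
A(v) = v²
a(t, q) = (2 + q)*(5 + t) (a(t, q) = (5 + t)*(2 + q) = (2 + q)*(5 + t))
k(I, n) = 135 + 30*n + 5*n*I² (k(I, n) = -15 + 5*((I*I)*n + (10 + 2*n + 5*4 + 4*n)) = -15 + 5*(I²*n + (10 + 2*n + 20 + 4*n)) = -15 + 5*(n*I² + (30 + 6*n)) = -15 + 5*(30 + 6*n + n*I²) = -15 + (150 + 30*n + 5*n*I²) = 135 + 30*n + 5*n*I²)
13*((6 - A(0)) + k(-2, 6)) = 13*((6 - 1*0²) + (135 + 30*6 + 5*6*(-2)²)) = 13*((6 - 1*0) + (135 + 180 + 5*6*4)) = 13*((6 + 0) + (135 + 180 + 120)) = 13*(6 + 435) = 13*441 = 5733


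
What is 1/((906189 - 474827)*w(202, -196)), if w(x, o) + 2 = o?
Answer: -1/85409676 ≈ -1.1708e-8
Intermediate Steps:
w(x, o) = -2 + o
1/((906189 - 474827)*w(202, -196)) = 1/((906189 - 474827)*(-2 - 196)) = 1/(431362*(-198)) = (1/431362)*(-1/198) = -1/85409676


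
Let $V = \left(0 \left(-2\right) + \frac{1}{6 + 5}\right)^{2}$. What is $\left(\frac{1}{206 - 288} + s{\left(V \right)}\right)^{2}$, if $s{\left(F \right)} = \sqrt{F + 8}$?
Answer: $\frac{6515677}{813604} - \frac{\sqrt{969}}{451} \approx 7.9394$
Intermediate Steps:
$V = \frac{1}{121}$ ($V = \left(0 + \frac{1}{11}\right)^{2} = \left(\frac{1}{11}\right)^{2} = \frac{1}{121} \approx 0.0082645$)
$s{\left(F \right)} = \sqrt{8 + F}$
$\left(\frac{1}{206 - 288} + s{\left(V \right)}\right)^{2} = \left(\frac{1}{206 - 288} + \sqrt{8 + \frac{1}{121}}\right)^{2} = \left(\frac{1}{-82} + \sqrt{\frac{969}{121}}\right)^{2} = \left(- \frac{1}{82} + \frac{\sqrt{969}}{11}\right)^{2}$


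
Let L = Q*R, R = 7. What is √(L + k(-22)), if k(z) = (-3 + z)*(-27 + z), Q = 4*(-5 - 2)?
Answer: 7*√21 ≈ 32.078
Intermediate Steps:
Q = -28 (Q = 4*(-7) = -28)
k(z) = (-27 + z)*(-3 + z)
L = -196 (L = -28*7 = -196)
√(L + k(-22)) = √(-196 + (81 + (-22)² - 30*(-22))) = √(-196 + (81 + 484 + 660)) = √(-196 + 1225) = √1029 = 7*√21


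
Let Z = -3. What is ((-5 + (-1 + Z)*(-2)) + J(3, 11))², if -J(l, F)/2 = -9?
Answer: 441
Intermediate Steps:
J(l, F) = 18 (J(l, F) = -2*(-9) = 18)
((-5 + (-1 + Z)*(-2)) + J(3, 11))² = ((-5 + (-1 - 3)*(-2)) + 18)² = ((-5 - 4*(-2)) + 18)² = ((-5 + 8) + 18)² = (3 + 18)² = 21² = 441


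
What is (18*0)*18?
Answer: 0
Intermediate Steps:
(18*0)*18 = 0*18 = 0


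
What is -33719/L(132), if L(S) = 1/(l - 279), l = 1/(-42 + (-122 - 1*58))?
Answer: 2088521141/222 ≈ 9.4077e+6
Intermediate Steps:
l = -1/222 (l = 1/(-42 + (-122 - 58)) = 1/(-42 - 180) = 1/(-222) = -1/222 ≈ -0.0045045)
L(S) = -222/61939 (L(S) = 1/(-1/222 - 279) = 1/(-61939/222) = -222/61939)
-33719/L(132) = -33719/(-222/61939) = -33719*(-61939/222) = 2088521141/222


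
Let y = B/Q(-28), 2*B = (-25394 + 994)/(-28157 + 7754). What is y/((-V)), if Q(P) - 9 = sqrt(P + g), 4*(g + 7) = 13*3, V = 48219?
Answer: -1952/1858312041 + 976*I*sqrt(101)/16724808369 ≈ -1.0504e-6 + 5.8647e-7*I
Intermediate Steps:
B = 12200/20403 (B = ((-25394 + 994)/(-28157 + 7754))/2 = (-24400/(-20403))/2 = (-24400*(-1/20403))/2 = (1/2)*(24400/20403) = 12200/20403 ≈ 0.59795)
g = 11/4 (g = -7 + (13*3)/4 = -7 + (1/4)*39 = -7 + 39/4 = 11/4 ≈ 2.7500)
Q(P) = 9 + sqrt(11/4 + P) (Q(P) = 9 + sqrt(P + 11/4) = 9 + sqrt(11/4 + P))
y = 12200/(20403*(9 + I*sqrt(101)/2)) (y = 12200/(20403*(9 + sqrt(11 + 4*(-28))/2)) = 12200/(20403*(9 + sqrt(11 - 112)/2)) = 12200/(20403*(9 + sqrt(-101)/2)) = 12200/(20403*(9 + (I*sqrt(101))/2)) = 12200/(20403*(9 + I*sqrt(101)/2)) ≈ 0.05065 - 0.028279*I)
y/((-V)) = (1952/38539 - 976*I*sqrt(101)/346851)/((-1*48219)) = (1952/38539 - 976*I*sqrt(101)/346851)/(-48219) = (1952/38539 - 976*I*sqrt(101)/346851)*(-1/48219) = -1952/1858312041 + 976*I*sqrt(101)/16724808369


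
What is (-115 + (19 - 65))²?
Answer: 25921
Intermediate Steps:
(-115 + (19 - 65))² = (-115 - 46)² = (-161)² = 25921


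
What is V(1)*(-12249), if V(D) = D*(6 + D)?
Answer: -85743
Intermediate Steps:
V(1)*(-12249) = (1*(6 + 1))*(-12249) = (1*7)*(-12249) = 7*(-12249) = -85743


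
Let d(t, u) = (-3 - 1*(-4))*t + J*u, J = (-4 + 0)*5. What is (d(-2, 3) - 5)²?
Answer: 4489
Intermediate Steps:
J = -20 (J = -4*5 = -20)
d(t, u) = t - 20*u (d(t, u) = (-3 - 1*(-4))*t - 20*u = (-3 + 4)*t - 20*u = 1*t - 20*u = t - 20*u)
(d(-2, 3) - 5)² = ((-2 - 20*3) - 5)² = ((-2 - 60) - 5)² = (-62 - 5)² = (-67)² = 4489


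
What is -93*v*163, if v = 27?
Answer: -409293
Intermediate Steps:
-93*v*163 = -93*27*163 = -2511*163 = -409293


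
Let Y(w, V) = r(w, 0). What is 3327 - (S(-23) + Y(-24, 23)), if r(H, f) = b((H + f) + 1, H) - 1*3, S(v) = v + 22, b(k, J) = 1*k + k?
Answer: 3377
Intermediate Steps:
b(k, J) = 2*k (b(k, J) = k + k = 2*k)
S(v) = 22 + v
r(H, f) = -1 + 2*H + 2*f (r(H, f) = 2*((H + f) + 1) - 1*3 = 2*(1 + H + f) - 3 = (2 + 2*H + 2*f) - 3 = -1 + 2*H + 2*f)
Y(w, V) = -1 + 2*w (Y(w, V) = -1 + 2*w + 2*0 = -1 + 2*w + 0 = -1 + 2*w)
3327 - (S(-23) + Y(-24, 23)) = 3327 - ((22 - 23) + (-1 + 2*(-24))) = 3327 - (-1 + (-1 - 48)) = 3327 - (-1 - 49) = 3327 - 1*(-50) = 3327 + 50 = 3377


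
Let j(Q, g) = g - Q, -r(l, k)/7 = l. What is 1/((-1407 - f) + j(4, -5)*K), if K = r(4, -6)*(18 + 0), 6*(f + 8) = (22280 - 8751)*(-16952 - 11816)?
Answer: 3/194610547 ≈ 1.5415e-8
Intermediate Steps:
r(l, k) = -7*l
f = -194601160/3 (f = -8 + ((22280 - 8751)*(-16952 - 11816))/6 = -8 + (13529*(-28768))/6 = -8 + (⅙)*(-389202272) = -8 - 194601136/3 = -194601160/3 ≈ -6.4867e+7)
K = -504 (K = (-7*4)*(18 + 0) = -28*18 = -504)
1/((-1407 - f) + j(4, -5)*K) = 1/((-1407 - 1*(-194601160/3)) + (-5 - 1*4)*(-504)) = 1/((-1407 + 194601160/3) + (-5 - 4)*(-504)) = 1/(194596939/3 - 9*(-504)) = 1/(194596939/3 + 4536) = 1/(194610547/3) = 3/194610547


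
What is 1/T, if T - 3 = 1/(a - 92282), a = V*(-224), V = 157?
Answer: 127450/382349 ≈ 0.33333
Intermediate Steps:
a = -35168 (a = 157*(-224) = -35168)
T = 382349/127450 (T = 3 + 1/(-35168 - 92282) = 3 + 1/(-127450) = 3 - 1/127450 = 382349/127450 ≈ 3.0000)
1/T = 1/(382349/127450) = 127450/382349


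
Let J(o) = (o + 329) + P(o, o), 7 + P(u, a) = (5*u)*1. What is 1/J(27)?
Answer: 1/484 ≈ 0.0020661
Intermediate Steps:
P(u, a) = -7 + 5*u (P(u, a) = -7 + (5*u)*1 = -7 + 5*u)
J(o) = 322 + 6*o (J(o) = (o + 329) + (-7 + 5*o) = (329 + o) + (-7 + 5*o) = 322 + 6*o)
1/J(27) = 1/(322 + 6*27) = 1/(322 + 162) = 1/484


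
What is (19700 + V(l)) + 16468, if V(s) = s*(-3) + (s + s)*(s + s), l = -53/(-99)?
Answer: 354478063/9801 ≈ 36168.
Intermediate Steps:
l = 53/99 (l = -53*(-1/99) = 53/99 ≈ 0.53535)
V(s) = -3*s + 4*s² (V(s) = -3*s + (2*s)*(2*s) = -3*s + 4*s²)
(19700 + V(l)) + 16468 = (19700 + 53*(-3 + 4*(53/99))/99) + 16468 = (19700 + 53*(-3 + 212/99)/99) + 16468 = (19700 + (53/99)*(-85/99)) + 16468 = (19700 - 4505/9801) + 16468 = 193075195/9801 + 16468 = 354478063/9801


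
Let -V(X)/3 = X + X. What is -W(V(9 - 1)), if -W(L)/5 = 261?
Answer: 1305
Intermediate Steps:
V(X) = -6*X (V(X) = -3*(X + X) = -6*X)
W(L) = -1305 (W(L) = -5*261 = -1305)
-W(V(9 - 1)) = -1*(-1305) = 1305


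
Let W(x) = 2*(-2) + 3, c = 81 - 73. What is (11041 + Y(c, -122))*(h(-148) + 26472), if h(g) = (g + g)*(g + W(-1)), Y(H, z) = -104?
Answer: 771889712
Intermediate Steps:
c = 8
W(x) = -1 (W(x) = -4 + 3 = -1)
h(g) = 2*g*(-1 + g) (h(g) = (g + g)*(g - 1) = (2*g)*(-1 + g) = 2*g*(-1 + g))
(11041 + Y(c, -122))*(h(-148) + 26472) = (11041 - 104)*(2*(-148)*(-1 - 148) + 26472) = 10937*(2*(-148)*(-149) + 26472) = 10937*(44104 + 26472) = 10937*70576 = 771889712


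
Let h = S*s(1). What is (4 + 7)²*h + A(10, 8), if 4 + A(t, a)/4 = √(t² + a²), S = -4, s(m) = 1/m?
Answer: -500 + 8*√41 ≈ -448.77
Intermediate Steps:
h = -4 (h = -4/1 = -4*1 = -4)
A(t, a) = -16 + 4*√(a² + t²) (A(t, a) = -16 + 4*√(t² + a²) = -16 + 4*√(a² + t²))
(4 + 7)²*h + A(10, 8) = (4 + 7)²*(-4) + (-16 + 4*√(8² + 10²)) = 11²*(-4) + (-16 + 4*√(64 + 100)) = 121*(-4) + (-16 + 4*√164) = -484 + (-16 + 4*(2*√41)) = -484 + (-16 + 8*√41) = -500 + 8*√41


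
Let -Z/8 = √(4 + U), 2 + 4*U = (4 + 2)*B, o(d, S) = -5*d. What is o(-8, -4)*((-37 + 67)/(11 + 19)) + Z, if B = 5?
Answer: 40 - 8*√11 ≈ 13.467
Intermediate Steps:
U = 7 (U = -½ + ((4 + 2)*5)/4 = -½ + (6*5)/4 = -½ + (¼)*30 = -½ + 15/2 = 7)
Z = -8*√11 (Z = -8*√(4 + 7) = -8*√11 ≈ -26.533)
o(-8, -4)*((-37 + 67)/(11 + 19)) + Z = (-5*(-8))*((-37 + 67)/(11 + 19)) - 8*√11 = 40*(30/30) - 8*√11 = 40*(30*(1/30)) - 8*√11 = 40*1 - 8*√11 = 40 - 8*√11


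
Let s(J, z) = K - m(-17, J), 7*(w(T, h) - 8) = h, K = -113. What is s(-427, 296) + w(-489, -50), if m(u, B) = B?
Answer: 2204/7 ≈ 314.86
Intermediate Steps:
w(T, h) = 8 + h/7
s(J, z) = -113 - J
s(-427, 296) + w(-489, -50) = (-113 - 1*(-427)) + (8 + (1/7)*(-50)) = (-113 + 427) + (8 - 50/7) = 314 + 6/7 = 2204/7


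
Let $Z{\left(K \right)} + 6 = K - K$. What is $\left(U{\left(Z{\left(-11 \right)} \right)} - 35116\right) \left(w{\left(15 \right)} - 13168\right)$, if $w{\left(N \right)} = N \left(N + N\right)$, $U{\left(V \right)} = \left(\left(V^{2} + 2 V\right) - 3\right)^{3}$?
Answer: $328823890$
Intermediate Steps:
$Z{\left(K \right)} = -6$ ($Z{\left(K \right)} = -6 + \left(K - K\right) = -6 + 0 = -6$)
$U{\left(V \right)} = \left(-3 + V^{2} + 2 V\right)^{3}$
$w{\left(N \right)} = 2 N^{2}$ ($w{\left(N \right)} = N 2 N = 2 N^{2}$)
$\left(U{\left(Z{\left(-11 \right)} \right)} - 35116\right) \left(w{\left(15 \right)} - 13168\right) = \left(\left(-3 + \left(-6\right)^{2} + 2 \left(-6\right)\right)^{3} - 35116\right) \left(2 \cdot 15^{2} - 13168\right) = \left(\left(-3 + 36 - 12\right)^{3} - 35116\right) \left(2 \cdot 225 - 13168\right) = \left(21^{3} - 35116\right) \left(450 - 13168\right) = \left(9261 - 35116\right) \left(-12718\right) = \left(-25855\right) \left(-12718\right) = 328823890$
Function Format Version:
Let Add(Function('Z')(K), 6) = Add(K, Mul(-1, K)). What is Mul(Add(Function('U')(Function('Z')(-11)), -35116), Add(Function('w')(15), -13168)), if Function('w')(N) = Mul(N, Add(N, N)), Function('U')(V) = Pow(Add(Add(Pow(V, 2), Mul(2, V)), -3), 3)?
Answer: 328823890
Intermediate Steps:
Function('Z')(K) = -6 (Function('Z')(K) = Add(-6, Add(K, Mul(-1, K))) = Add(-6, 0) = -6)
Function('U')(V) = Pow(Add(-3, Pow(V, 2), Mul(2, V)), 3)
Function('w')(N) = Mul(2, Pow(N, 2)) (Function('w')(N) = Mul(N, Mul(2, N)) = Mul(2, Pow(N, 2)))
Mul(Add(Function('U')(Function('Z')(-11)), -35116), Add(Function('w')(15), -13168)) = Mul(Add(Pow(Add(-3, Pow(-6, 2), Mul(2, -6)), 3), -35116), Add(Mul(2, Pow(15, 2)), -13168)) = Mul(Add(Pow(Add(-3, 36, -12), 3), -35116), Add(Mul(2, 225), -13168)) = Mul(Add(Pow(21, 3), -35116), Add(450, -13168)) = Mul(Add(9261, -35116), -12718) = Mul(-25855, -12718) = 328823890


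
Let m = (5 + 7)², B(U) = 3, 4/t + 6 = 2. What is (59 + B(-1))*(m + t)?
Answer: 8866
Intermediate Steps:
t = -1 (t = 4/(-6 + 2) = 4/(-4) = 4*(-¼) = -1)
m = 144 (m = 12² = 144)
(59 + B(-1))*(m + t) = (59 + 3)*(144 - 1) = 62*143 = 8866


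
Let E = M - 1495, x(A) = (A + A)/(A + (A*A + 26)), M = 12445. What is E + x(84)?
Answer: 39233934/3583 ≈ 10950.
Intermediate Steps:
x(A) = 2*A/(26 + A + A²) (x(A) = (2*A)/(A + (A² + 26)) = (2*A)/(A + (26 + A²)) = (2*A)/(26 + A + A²) = 2*A/(26 + A + A²))
E = 10950 (E = 12445 - 1495 = 10950)
E + x(84) = 10950 + 2*84/(26 + 84 + 84²) = 10950 + 2*84/(26 + 84 + 7056) = 10950 + 2*84/7166 = 10950 + 2*84*(1/7166) = 10950 + 84/3583 = 39233934/3583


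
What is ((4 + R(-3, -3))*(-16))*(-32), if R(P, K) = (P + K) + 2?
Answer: 0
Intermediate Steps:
R(P, K) = 2 + K + P (R(P, K) = (K + P) + 2 = 2 + K + P)
((4 + R(-3, -3))*(-16))*(-32) = ((4 + (2 - 3 - 3))*(-16))*(-32) = ((4 - 4)*(-16))*(-32) = (0*(-16))*(-32) = 0*(-32) = 0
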